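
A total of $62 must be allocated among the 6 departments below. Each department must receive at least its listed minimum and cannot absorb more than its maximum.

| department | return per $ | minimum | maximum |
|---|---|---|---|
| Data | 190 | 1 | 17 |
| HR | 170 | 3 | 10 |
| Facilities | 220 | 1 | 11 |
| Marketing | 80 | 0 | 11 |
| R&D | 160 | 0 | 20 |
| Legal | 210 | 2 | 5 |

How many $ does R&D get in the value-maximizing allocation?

Meeting every minimum uses 1+3+1+0+0+2 = 7 $, leaving 55.
Rank by return per $: Facilities 220 > Legal 210 > Data 190 > HR 170 > R&D 160 > Marketing 80.
Facilities takes 10 more to reach its cap of 11 → 45 left.
Legal takes 3 more to reach its cap of 5 → 42 left.
Give Data 16 more to hit its cap of 17 → 26 left.
HR: +7 to 10 (cap) → 19 left.
R&D: +19 (room for 20) → 19. Pool exhausted.

19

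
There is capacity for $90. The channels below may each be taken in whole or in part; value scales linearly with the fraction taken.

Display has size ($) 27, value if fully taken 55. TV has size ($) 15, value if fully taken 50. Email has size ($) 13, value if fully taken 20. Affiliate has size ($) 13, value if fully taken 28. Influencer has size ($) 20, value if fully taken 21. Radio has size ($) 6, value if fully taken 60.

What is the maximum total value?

229.8

Sort by value density: Radio 60/6≈10, TV 50/15≈3.33, Affiliate 28/13≈2.15, Display 55/27≈2.04, Email 20/13≈1.54, Influencer 21/20≈1.05.
Take all of Radio (6 $, value 60) ; 84 $ left.
TV: take in full, 15 $ for value 50 ; 69 left.
Affiliate: take in full, 13 $ for value 28 ; 56 left.
Take all of Display (27 $, value 55) ; 29 $ left.
All 13 $ of Email fit (value 20) ; 16 remain.
16 $ left: a 16/20 share of Influencer gives 21×16/20 = 16.8.
Total value = 229.8.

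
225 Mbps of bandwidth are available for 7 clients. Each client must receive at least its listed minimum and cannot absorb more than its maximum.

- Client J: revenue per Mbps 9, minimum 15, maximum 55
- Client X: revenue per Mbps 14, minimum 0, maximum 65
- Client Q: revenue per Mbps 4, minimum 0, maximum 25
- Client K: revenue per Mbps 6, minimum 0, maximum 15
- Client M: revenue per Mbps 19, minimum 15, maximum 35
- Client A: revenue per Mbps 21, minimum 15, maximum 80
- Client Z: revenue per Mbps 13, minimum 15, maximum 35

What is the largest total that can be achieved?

Meeting every minimum uses 15+0+0+0+15+15+15 = 60 Mbps, leaving 165.
Order the clients by revenue per Mbps: Client A 21 > Client M 19 > Client X 14 > Client Z 13 > Client J 9 > Client K 6 > Client Q 4.
Client A takes 65 more to reach its cap of 80 — 100 left.
Give Client M 20 more to hit its cap of 35 — 80 left.
Client X takes 65 more to reach its cap of 65 — 15 left.
Client Z has room for 20 more but only 15 remain, so it gets 30.
Total = 9×15 + 14×65 + 19×35 + 21×80 + 13×30 = 3780.

3780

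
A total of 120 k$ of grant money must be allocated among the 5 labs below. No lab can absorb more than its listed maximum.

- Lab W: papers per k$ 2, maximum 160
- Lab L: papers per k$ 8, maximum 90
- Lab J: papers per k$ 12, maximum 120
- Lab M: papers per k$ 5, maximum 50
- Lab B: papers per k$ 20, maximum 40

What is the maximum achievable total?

1760

Order the labs by papers per k$: Lab B 20 > Lab J 12 > Lab L 8 > Lab M 5 > Lab W 2.
Give Lab B 40 to hit its cap of 40 ; 80 left.
Lab J: +80 (room for 120) → 80. Pool exhausted.
Total = 12×80 + 20×40 = 1760.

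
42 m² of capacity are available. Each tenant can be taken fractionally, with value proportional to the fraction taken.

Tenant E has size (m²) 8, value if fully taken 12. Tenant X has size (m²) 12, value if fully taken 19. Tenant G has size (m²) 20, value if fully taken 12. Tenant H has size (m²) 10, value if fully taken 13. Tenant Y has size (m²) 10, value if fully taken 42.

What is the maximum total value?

87.2

Best value per unit of size first: Tenant Y 42/10≈4.2, Tenant X 19/12≈1.58, Tenant E 12/8≈1.5, Tenant H 13/10≈1.3, Tenant G 12/20≈0.6.
Take all of Tenant Y (10 m², value 42) ; 32 m² left.
Tenant X: take in full, 12 m² for value 19 ; 20 left.
Tenant E: take in full, 8 m² for value 12 ; 12 left.
Tenant H: take in full, 10 m² for value 13 ; 2 left.
Only 2 m² remain; take 2/20 of Tenant G for value 12×2/20 = 1.2.
Total value = 87.2.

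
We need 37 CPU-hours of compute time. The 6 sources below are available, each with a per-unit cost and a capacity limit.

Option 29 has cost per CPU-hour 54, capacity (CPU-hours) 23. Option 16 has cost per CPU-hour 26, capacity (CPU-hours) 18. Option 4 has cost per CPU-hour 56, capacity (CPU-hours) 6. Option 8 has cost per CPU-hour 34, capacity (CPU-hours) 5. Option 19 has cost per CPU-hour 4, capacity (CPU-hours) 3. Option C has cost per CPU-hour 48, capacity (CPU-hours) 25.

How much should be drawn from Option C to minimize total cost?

Cheapest first:
Option 19 (4): use full 3 → 34 CPU-hours to go.
Option 16 at 26: take all 18 CPU-hours → 16 still needed.
Option 8 at 34: take all 5 CPU-hours → 11 still needed.
Option C (48): take the remaining 11 → done.
Option 29, Option 4: unused.

11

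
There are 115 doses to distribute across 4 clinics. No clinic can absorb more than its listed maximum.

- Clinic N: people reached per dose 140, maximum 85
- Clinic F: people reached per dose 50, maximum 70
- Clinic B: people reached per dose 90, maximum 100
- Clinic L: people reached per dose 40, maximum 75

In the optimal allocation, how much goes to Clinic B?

Order the clinics by people reached per dose: Clinic N 140 > Clinic B 90 > Clinic F 50 > Clinic L 40.
Clinic N: +85 to 85 (cap) — 30 left.
Clinic B: +30 (room for 100) → 30. Pool exhausted.

30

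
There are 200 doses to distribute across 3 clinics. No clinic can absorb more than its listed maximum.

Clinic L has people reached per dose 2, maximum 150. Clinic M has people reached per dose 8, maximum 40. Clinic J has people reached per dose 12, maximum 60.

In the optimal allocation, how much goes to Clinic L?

100

Rank by people reached per dose: Clinic J 12 > Clinic M 8 > Clinic L 2.
Give Clinic J 60 to hit its cap of 60 — 140 left.
Clinic M takes 40 to reach its cap of 40 — 100 left.
Clinic L: +100 (room for 150) → 100. Pool exhausted.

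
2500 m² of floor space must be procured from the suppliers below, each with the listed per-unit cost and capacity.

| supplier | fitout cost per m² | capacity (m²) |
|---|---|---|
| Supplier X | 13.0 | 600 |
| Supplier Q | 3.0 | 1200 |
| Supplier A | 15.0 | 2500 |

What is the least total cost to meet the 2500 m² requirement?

Use suppliers in increasing cost order.
Take 1200 from Supplier Q at 3.0 → need 1300 more.
Supplier X at 13.0: take all 600 m² → 700 still needed.
Supplier A (15.0): take the remaining 700 → done.
Cost = 1200×3.0 + 600×13.0 + 700×15.0 = 21900.

21900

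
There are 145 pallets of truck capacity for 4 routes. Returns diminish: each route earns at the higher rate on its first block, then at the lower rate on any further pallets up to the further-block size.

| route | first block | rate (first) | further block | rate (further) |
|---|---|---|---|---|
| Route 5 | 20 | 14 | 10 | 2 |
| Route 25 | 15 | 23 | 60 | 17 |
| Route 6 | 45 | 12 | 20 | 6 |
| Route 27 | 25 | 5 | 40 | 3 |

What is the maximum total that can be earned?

2215

Treat each block as its own option and order by rate: Route 25/tier1 23 > Route 25/tier2 17 > Route 5/tier1 14 > Route 6/tier1 12 > Route 6/tier2 6 > Route 27/tier1 5 > Route 27/tier2 3 > Route 5/tier2 2.
Fill Route 25 tier1 block (15 at 23) → 130 left.
Route 25/tier2 (17): +60 → 70 left.
Route 5/tier1 (14): +20 → 50 left.
Route 6 tier1 at 12: fill all 45 → 5 left.
Route 6/tier2: +5 of 20 at 6; pool empty.
Total = 23×15 + 17×60 + 14×20 + 12×45 + 6×5 = 2215.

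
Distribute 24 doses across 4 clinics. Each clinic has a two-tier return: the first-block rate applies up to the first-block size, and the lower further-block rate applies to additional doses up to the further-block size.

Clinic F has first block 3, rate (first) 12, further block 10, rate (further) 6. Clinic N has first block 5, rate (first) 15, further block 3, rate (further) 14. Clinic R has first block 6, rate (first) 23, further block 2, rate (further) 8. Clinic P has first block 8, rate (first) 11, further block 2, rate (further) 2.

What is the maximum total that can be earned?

Treat each block as its own option and order by rate: Clinic R/tier1 23 > Clinic N/tier1 15 > Clinic N/tier2 14 > Clinic F/tier1 12 > Clinic P/tier1 11 > Clinic R/tier2 8 > Clinic F/tier2 6 > Clinic P/tier2 2.
Clinic R tier1 at 23: fill all 6 → 18 left.
Clinic N/tier1 (15): +5 → 13 left.
Fill Clinic N tier2 block (3 at 14) → 10 left.
Clinic F/tier1 (12): +3 → 7 left.
7 remain; put them into Clinic P tier1 at 11.
Total = 23×6 + 15×5 + 14×3 + 12×3 + 11×7 = 368.

368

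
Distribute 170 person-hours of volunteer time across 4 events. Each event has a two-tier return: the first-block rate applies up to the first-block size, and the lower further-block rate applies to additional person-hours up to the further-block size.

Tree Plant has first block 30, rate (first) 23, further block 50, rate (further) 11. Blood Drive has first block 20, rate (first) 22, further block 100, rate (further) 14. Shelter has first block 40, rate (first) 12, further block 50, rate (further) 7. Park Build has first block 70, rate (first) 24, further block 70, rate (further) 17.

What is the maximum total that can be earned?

Treat each block as its own option and order by rate: Park Build/tier1 24 > Tree Plant/tier1 23 > Blood Drive/tier1 22 > Park Build/tier2 17 > Blood Drive/tier2 14 > Shelter/tier1 12 > Tree Plant/tier2 11 > Shelter/tier2 7.
Park Build tier1 at 24: fill all 70 → 100 left.
Fill Tree Plant tier1 block (30 at 23) → 70 left.
Blood Drive tier1 at 22: fill all 20 → 50 left.
50 remain; put them into Park Build tier2 at 17.
Total = 24×70 + 23×30 + 22×20 + 17×50 = 3660.

3660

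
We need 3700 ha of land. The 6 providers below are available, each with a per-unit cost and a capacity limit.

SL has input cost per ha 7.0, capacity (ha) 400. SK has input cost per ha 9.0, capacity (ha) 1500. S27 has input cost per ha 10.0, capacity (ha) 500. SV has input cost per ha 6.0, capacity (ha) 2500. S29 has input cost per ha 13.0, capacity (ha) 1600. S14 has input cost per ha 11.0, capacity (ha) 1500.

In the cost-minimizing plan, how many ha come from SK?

Use providers in increasing cost order.
SV (6.0): use full 2500 — 1200 ha to go.
SL at 7.0: take all 400 ha — 800 still needed.
SK at 9.0: take 800 of its 1500 — requirement met.
S27, S14, S29: unused.

800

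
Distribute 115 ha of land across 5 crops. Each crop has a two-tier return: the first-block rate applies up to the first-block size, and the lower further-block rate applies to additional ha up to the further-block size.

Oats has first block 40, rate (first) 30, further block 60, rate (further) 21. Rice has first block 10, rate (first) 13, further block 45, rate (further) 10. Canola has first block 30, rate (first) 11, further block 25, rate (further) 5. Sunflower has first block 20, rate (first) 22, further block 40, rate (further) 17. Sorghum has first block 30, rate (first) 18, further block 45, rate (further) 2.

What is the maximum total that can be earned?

2795

Treat each block as its own option and order by rate: Oats/tier1 30 > Sunflower/tier1 22 > Oats/tier2 21 > Sorghum/tier1 18 > Sunflower/tier2 17 > Rice/tier1 13 > Canola/tier1 11 > Rice/tier2 10 > Canola/tier2 5 > Sorghum/tier2 2.
Fill Oats tier1 block (40 at 30) — 75 left.
Sunflower tier1 at 22: fill all 20 — 55 left.
Oats tier2 at 21: only 55 left, fill 55.
Total = 30×40 + 22×20 + 21×55 = 2795.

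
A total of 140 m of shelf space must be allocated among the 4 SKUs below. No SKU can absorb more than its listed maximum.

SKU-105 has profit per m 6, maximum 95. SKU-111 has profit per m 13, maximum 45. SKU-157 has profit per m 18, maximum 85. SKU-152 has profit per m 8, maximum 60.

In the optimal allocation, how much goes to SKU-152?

10

Order the SKUs by profit per m: SKU-157 18 > SKU-111 13 > SKU-152 8 > SKU-105 6.
Give SKU-157 85 to hit its cap of 85 — 55 left.
SKU-111: +45 to 45 (cap) — 10 left.
Only 10 left; SKU-152 takes them to reach 10.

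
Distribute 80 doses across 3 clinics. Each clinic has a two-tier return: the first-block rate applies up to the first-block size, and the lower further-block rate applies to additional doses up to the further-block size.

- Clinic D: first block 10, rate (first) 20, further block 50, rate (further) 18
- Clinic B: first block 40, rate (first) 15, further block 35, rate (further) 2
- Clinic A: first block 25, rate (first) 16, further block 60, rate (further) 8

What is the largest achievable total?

1420

Rank every tier by rate: Clinic D/T1 20 > Clinic D/T2 18 > Clinic A/T1 16 > Clinic B/T1 15 > Clinic A/T2 8 > Clinic B/T2 2.
Fill Clinic D T1 block (10 at 20) — 70 left.
Fill Clinic D T2 block (50 at 18) — 20 left.
Clinic A T1 at 16: only 20 left, fill 20.
Total = 20×10 + 18×50 + 16×20 = 1420.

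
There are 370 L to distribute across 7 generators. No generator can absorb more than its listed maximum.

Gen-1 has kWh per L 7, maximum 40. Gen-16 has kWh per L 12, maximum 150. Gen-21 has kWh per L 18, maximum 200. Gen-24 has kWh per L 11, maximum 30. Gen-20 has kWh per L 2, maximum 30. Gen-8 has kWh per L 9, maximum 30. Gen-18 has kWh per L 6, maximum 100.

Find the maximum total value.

Rank by kWh per L: Gen-21 18 > Gen-16 12 > Gen-24 11 > Gen-8 9 > Gen-1 7 > Gen-18 6 > Gen-20 2.
Give Gen-21 200 to hit its cap of 200 → 170 left.
Gen-16: +150 to 150 (cap) → 20 left.
Gen-24 has room for 30 but only 20 remain, so it gets 20.
Total = 12×150 + 18×200 + 11×20 = 5620.

5620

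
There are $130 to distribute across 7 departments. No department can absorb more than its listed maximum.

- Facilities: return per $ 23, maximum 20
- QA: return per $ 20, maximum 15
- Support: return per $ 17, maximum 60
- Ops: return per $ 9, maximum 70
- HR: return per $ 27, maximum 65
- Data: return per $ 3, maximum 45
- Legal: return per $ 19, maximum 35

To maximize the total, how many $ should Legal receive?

Order the departments by return per $: HR 27 > Facilities 23 > QA 20 > Legal 19 > Support 17 > Ops 9 > Data 3.
Give HR 65 to hit its cap of 65 ; 65 left.
Facilities: +20 to 20 (cap) ; 45 left.
QA takes 15 to reach its cap of 15 ; 30 left.
Legal: +30 (room for 35) → 30. Pool exhausted.

30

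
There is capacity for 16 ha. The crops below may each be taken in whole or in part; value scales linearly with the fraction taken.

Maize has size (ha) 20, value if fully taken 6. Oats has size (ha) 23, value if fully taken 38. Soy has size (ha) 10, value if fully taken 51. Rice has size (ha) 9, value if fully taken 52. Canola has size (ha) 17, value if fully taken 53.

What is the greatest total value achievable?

Sort by value density: Rice 52/9≈5.78, Soy 51/10≈5.1, Canola 53/17≈3.12, Oats 38/23≈1.65, Maize 6/20≈0.3.
Rice: take in full, 9 ha for value 52 → 7 left.
Fill the last 7 ha with part of Soy: 7/10 of it earns 35.7.
Total value = 87.7.

87.7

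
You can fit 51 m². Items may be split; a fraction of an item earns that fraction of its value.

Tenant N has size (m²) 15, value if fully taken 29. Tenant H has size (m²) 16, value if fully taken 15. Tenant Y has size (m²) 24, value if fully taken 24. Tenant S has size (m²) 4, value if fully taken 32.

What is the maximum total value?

Rank by value-to-size ratio: Tenant S 32/4≈8, Tenant N 29/15≈1.93, Tenant Y 24/24≈1, Tenant H 15/16≈0.938.
Tenant S: take in full, 4 m² for value 32 ; 47 left.
Tenant N: take in full, 15 m² for value 29 ; 32 left.
Take all of Tenant Y (24 m², value 24) ; 8 m² left.
Only 8 m² remain; take 8/16 of Tenant H for value 15×8/16 = 7.5.
Total value = 92.5.

92.5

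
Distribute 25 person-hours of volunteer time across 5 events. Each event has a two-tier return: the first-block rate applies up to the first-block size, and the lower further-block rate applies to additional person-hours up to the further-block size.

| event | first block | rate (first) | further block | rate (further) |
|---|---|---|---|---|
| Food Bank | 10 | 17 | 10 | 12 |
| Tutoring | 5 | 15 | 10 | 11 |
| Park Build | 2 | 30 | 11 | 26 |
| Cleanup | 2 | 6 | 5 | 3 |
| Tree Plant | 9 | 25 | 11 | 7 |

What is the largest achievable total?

622

Treat each block as its own option and order by rate: Park Build/first 30 > Park Build/second 26 > Tree Plant/first 25 > Food Bank/first 17 > Tutoring/first 15 > Food Bank/second 12 > Tutoring/second 11 > Tree Plant/second 7 > Cleanup/first 6 > Cleanup/second 3.
Park Build first at 30: fill all 2 → 23 left.
Fill Park Build second block (11 at 26) → 12 left.
Tree Plant/first (25): +9 → 3 left.
3 remain; put them into Food Bank first at 17.
Total = 30×2 + 26×11 + 25×9 + 17×3 = 622.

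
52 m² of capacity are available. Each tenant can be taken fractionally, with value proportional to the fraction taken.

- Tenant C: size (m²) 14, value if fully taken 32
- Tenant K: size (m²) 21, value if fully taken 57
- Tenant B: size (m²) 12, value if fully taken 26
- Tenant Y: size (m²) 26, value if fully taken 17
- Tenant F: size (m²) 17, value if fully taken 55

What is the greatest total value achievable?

144

Sort by value density: Tenant F 55/17≈3.24, Tenant K 57/21≈2.71, Tenant C 32/14≈2.29, Tenant B 26/12≈2.17, Tenant Y 17/26≈0.654.
Take all of Tenant F (17 m², value 55) → 35 m² left.
All 21 m² of Tenant K fit (value 57) → 14 remain.
All 14 m² of Tenant C fit (value 32) → 0 remain.
Total value = 144.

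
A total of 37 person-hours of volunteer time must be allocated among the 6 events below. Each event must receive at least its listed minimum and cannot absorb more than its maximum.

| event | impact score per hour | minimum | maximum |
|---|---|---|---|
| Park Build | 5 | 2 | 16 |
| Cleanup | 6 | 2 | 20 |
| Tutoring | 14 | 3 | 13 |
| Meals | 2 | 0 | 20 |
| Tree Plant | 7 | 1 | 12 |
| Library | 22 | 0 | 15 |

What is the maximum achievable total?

569

Meeting every minimum uses 2+2+3+0+1+0 = 8 person-hours, leaving 29.
Rank by impact score per hour: Library 22 > Tutoring 14 > Tree Plant 7 > Cleanup 6 > Park Build 5 > Meals 2.
Library takes 15 more to reach its cap of 15 ; 14 left.
Tutoring: +10 to 13 (cap) ; 4 left.
Tree Plant: +4 (room for 11) → 5. Pool exhausted.
Total = 5×2 + 6×2 + 14×13 + 7×5 + 22×15 = 569.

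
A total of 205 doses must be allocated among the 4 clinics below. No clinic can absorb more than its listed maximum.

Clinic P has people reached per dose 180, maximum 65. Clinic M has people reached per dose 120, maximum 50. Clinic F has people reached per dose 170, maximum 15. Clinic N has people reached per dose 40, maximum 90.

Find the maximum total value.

Rank by people reached per dose: Clinic P 180 > Clinic F 170 > Clinic M 120 > Clinic N 40.
Clinic P: +65 to 65 (cap) ; 140 left.
Clinic F takes 15 to reach its cap of 15 ; 125 left.
Clinic M: +50 to 50 (cap) ; 75 left.
Only 75 left; Clinic N takes them to reach 75.
Total = 180×65 + 120×50 + 170×15 + 40×75 = 23250.

23250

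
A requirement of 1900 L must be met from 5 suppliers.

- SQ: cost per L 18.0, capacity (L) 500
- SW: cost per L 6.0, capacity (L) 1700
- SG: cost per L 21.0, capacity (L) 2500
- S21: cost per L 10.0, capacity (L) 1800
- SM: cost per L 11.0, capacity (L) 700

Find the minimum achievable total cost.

12200

Fill from the cheapest supplier first.
SW (6.0): use full 1700 — 200 L to go.
Take 200 from S21 at 10.0 to finish.
SM, SQ, SG: unused.
Cost = 1700×6.0 + 200×10.0 = 12200.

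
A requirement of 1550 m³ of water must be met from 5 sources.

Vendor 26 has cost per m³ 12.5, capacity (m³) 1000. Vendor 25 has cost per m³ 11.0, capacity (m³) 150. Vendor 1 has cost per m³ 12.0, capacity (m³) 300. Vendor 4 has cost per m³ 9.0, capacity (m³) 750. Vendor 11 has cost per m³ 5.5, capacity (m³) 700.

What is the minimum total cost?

Use sources in increasing cost order.
Take 700 from Vendor 11 at 5.5 → need 850 more.
Vendor 4 (9.0): use full 750 → 100 m³ to go.
Vendor 25 (11.0): take the remaining 100 → done.
Vendor 1, Vendor 26: unused.
Cost = 700×5.5 + 750×9.0 + 100×11.0 = 11700.

11700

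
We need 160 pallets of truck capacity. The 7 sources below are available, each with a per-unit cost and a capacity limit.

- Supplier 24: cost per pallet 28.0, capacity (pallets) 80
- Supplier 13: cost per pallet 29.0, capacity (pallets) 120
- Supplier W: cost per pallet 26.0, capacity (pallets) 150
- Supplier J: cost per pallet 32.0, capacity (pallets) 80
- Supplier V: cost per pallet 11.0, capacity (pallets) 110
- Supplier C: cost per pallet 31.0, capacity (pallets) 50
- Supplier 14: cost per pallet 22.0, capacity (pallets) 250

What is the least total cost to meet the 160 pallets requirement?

2310

Use sources in increasing cost order.
Take 110 from Supplier V at 11.0 → need 50 more.
Take 50 from Supplier 14 at 22.0 to finish.
Supplier W, Supplier 24, Supplier 13, Supplier C, Supplier J: unused.
Cost = 110×11.0 + 50×22.0 = 2310.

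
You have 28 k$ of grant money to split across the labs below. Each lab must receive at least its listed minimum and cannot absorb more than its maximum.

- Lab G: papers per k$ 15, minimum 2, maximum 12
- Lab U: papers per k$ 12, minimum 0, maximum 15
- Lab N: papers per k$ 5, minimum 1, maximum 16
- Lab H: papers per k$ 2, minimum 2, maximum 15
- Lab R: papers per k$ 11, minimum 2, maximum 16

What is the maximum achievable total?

Meeting every minimum uses 2+0+1+2+2 = 7 k$, leaving 21.
Highest papers per k$ first: Lab G 15 > Lab U 12 > Lab R 11 > Lab N 5 > Lab H 2.
Give Lab G 10 more to hit its cap of 12 ; 11 left.
Only 11 left; Lab U takes them to reach 11.
Total = 15×12 + 12×11 + 5×1 + 2×2 + 11×2 = 343.

343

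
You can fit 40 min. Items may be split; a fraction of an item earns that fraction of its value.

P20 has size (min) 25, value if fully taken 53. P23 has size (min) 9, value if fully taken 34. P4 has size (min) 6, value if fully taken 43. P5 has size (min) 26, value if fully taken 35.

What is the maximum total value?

130

Rank by value-to-size ratio: P4 43/6≈7.17, P23 34/9≈3.78, P20 53/25≈2.12, P5 35/26≈1.35.
Take all of P4 (6 min, value 43) ; 34 min left.
Take all of P23 (9 min, value 34) ; 25 min left.
All 25 min of P20 fit (value 53) ; 0 remain.
Total value = 130.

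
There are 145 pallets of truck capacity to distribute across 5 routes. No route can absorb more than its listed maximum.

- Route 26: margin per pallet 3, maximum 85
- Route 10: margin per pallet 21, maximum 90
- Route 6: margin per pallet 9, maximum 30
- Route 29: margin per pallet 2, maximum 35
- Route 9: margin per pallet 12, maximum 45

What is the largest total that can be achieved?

2520

Rank by margin per pallet: Route 10 21 > Route 9 12 > Route 6 9 > Route 26 3 > Route 29 2.
Give Route 10 90 to hit its cap of 90 ; 55 left.
Give Route 9 45 to hit its cap of 45 ; 10 left.
Route 6 has room for 30 but only 10 remain, so it gets 10.
Total = 21×90 + 9×10 + 12×45 = 2520.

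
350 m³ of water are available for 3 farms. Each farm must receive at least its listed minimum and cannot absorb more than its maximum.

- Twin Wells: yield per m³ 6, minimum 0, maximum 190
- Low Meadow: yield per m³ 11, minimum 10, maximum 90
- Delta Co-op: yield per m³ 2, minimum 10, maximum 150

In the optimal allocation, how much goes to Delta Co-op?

Meeting every minimum uses 0+10+10 = 20 m³, leaving 330.
Order the farms by yield per m³: Low Meadow 11 > Twin Wells 6 > Delta Co-op 2.
Low Meadow: +80 to 90 (cap) → 250 left.
Give Twin Wells 190 more to hit its cap of 190 → 60 left.
Delta Co-op has room for 140 more but only 60 remain, so it gets 70.

70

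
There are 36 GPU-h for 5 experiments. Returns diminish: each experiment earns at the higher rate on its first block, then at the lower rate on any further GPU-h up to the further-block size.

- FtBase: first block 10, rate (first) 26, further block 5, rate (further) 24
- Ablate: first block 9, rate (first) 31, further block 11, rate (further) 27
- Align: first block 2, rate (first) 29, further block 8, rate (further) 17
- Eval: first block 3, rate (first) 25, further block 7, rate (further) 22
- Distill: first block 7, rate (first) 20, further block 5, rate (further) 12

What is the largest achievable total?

Rank every tier by rate: Ablate/first 31 > Align/first 29 > Ablate/second 27 > FtBase/first 26 > Eval/first 25 > FtBase/second 24 > Eval/second 22 > Distill/first 20 > Align/second 17 > Distill/second 12.
Fill Ablate first block (9 at 31) — 27 left.
Align/first (29): +2 — 25 left.
Ablate/second (27): +11 — 14 left.
FtBase/first (26): +10 — 4 left.
Eval first at 25: fill all 3 — 1 left.
FtBase/second: +1 of 5 at 24; pool empty.
Total = 31×9 + 29×2 + 27×11 + 26×10 + 25×3 + 24×1 = 993.

993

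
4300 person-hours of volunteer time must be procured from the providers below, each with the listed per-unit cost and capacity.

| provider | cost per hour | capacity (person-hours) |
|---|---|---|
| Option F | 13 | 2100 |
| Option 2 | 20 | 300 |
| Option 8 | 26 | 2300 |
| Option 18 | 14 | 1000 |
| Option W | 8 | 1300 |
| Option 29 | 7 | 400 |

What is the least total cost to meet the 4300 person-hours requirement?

Use providers in increasing cost order.
Option 29 at 7: take all 400 person-hours ; 3900 still needed.
Take 1300 from Option W at 8 ; need 2600 more.
Option F at 13: take all 2100 person-hours ; 500 still needed.
Option 18 at 14: take 500 of its 1000 ; requirement met.
Option 2, Option 8: unused.
Cost = 400×7 + 1300×8 + 2100×13 + 500×14 = 47500.

47500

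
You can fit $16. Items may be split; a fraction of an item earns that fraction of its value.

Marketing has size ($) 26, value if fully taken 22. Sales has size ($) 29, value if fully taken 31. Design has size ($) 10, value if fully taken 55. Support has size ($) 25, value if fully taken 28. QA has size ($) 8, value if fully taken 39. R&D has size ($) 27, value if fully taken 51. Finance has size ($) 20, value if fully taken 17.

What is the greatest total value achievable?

Sort by value density: Design 55/10≈5.5, QA 39/8≈4.88, R&D 51/27≈1.89, Support 28/25≈1.12, Sales 31/29≈1.07, Finance 17/20≈0.85, Marketing 22/26≈0.846.
All 10 $ of Design fit (value 55) ; 6 remain.
Only 6 $ remain; take 6/8 of QA for value 39×6/8 = 29.25.
Total value = 84.25.

84.25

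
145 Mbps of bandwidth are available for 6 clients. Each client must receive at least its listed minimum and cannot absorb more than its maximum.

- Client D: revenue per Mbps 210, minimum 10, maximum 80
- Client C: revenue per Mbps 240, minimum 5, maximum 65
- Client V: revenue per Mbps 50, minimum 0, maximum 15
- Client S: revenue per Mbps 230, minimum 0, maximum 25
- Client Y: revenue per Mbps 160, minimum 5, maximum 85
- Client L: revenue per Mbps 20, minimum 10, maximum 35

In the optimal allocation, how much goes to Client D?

40

Meeting every minimum uses 10+5+0+0+5+10 = 30 Mbps, leaving 115.
Highest revenue per Mbps first: Client C 240 > Client S 230 > Client D 210 > Client Y 160 > Client V 50 > Client L 20.
Client C: +60 to 65 (cap) → 55 left.
Client S: +25 to 25 (cap) → 30 left.
Client D: +30 (room for 70) → 40. Pool exhausted.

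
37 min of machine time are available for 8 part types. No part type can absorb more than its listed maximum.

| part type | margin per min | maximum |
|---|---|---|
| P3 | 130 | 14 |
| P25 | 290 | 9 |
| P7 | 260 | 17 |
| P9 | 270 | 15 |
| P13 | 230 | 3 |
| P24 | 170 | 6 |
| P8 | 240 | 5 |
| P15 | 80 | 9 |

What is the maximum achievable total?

Order the part types by margin per min: P25 290 > P9 270 > P7 260 > P8 240 > P13 230 > P24 170 > P3 130 > P15 80.
P25: +9 to 9 (cap) — 28 left.
P9: +15 to 15 (cap) — 13 left.
P7: +13 (room for 17) → 13. Pool exhausted.
Total = 290×9 + 260×13 + 270×15 = 10040.

10040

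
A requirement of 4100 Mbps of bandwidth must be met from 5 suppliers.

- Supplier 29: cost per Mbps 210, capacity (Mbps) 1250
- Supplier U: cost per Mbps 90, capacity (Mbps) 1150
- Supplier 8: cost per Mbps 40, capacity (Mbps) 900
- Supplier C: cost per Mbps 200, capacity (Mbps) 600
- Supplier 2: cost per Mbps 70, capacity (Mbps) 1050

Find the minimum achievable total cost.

Fill from the cheapest supplier first.
Supplier 8 at 40: take all 900 Mbps → 3200 still needed.
Take 1050 from Supplier 2 at 70 → need 2150 more.
Supplier U at 90: take all 1150 Mbps → 1000 still needed.
Supplier C at 200: take all 600 Mbps → 400 still needed.
Take 400 from Supplier 29 at 210 to finish.
Cost = 900×40 + 1050×70 + 1150×90 + 600×200 + 400×210 = 417000.

417000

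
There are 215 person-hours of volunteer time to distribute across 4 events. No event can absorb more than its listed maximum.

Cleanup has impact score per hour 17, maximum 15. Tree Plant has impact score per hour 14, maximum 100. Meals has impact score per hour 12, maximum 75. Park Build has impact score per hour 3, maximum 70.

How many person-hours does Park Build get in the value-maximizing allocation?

Rank by impact score per hour: Cleanup 17 > Tree Plant 14 > Meals 12 > Park Build 3.
Give Cleanup 15 to hit its cap of 15 — 200 left.
Give Tree Plant 100 to hit its cap of 100 — 100 left.
Meals: +75 to 75 (cap) — 25 left.
Only 25 left; Park Build takes them to reach 25.

25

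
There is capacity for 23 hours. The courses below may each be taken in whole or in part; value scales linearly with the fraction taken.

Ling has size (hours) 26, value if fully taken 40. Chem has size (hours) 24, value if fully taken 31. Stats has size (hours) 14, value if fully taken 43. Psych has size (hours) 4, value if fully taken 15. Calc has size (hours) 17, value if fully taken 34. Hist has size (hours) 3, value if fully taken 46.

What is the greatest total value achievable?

108

Rank by value-to-size ratio: Hist 46/3≈15.3, Psych 15/4≈3.75, Stats 43/14≈3.07, Calc 34/17≈2, Ling 40/26≈1.54, Chem 31/24≈1.29.
All 3 hours of Hist fit (value 46) → 20 remain.
Take all of Psych (4 hours, value 15) → 16 hours left.
All 14 hours of Stats fit (value 43) → 2 remain.
2 hours left: a 2/17 share of Calc gives 34×2/17 = 4.
Total value = 108.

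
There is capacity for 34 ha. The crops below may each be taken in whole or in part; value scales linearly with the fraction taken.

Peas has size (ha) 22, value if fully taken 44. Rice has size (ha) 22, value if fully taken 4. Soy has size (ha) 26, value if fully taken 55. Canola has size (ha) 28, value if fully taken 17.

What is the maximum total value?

Rank by value-to-size ratio: Soy 55/26≈2.12, Peas 44/22≈2, Canola 17/28≈0.607, Rice 4/22≈0.182.
All 26 ha of Soy fit (value 55) — 8 remain.
8 ha left: a 8/22 share of Peas gives 44×8/22 = 16.
Total value = 71.

71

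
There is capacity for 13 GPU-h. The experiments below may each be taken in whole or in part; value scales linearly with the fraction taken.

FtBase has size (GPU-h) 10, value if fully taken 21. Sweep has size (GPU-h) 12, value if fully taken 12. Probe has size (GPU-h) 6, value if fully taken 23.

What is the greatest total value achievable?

37.7

Sort by value density: Probe 23/6≈3.83, FtBase 21/10≈2.1, Sweep 12/12≈1.
Probe: take in full, 6 GPU-h for value 23 ; 7 left.
Only 7 GPU-h remain; take 7/10 of FtBase for value 21×7/10 = 14.7.
Total value = 37.7.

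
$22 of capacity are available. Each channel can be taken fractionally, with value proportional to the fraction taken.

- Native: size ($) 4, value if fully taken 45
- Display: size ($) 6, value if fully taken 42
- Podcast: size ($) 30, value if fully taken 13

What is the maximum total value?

92.2

Best value per unit of size first: Native 45/4≈11.2, Display 42/6≈7, Podcast 13/30≈0.433.
Native: take in full, 4 $ for value 45 ; 18 left.
Take all of Display (6 $, value 42) ; 12 $ left.
Only 12 $ remain; take 12/30 of Podcast for value 13×12/30 = 5.2.
Total value = 92.2.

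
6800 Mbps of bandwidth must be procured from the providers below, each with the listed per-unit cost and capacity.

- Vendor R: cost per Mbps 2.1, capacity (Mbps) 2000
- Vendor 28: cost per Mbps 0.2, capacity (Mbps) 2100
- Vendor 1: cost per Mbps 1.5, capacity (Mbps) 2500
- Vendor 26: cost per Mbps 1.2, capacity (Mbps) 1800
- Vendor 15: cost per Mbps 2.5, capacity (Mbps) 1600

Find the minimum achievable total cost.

7170

Cheapest first:
Vendor 28 at 0.2: take all 2100 Mbps ; 4700 still needed.
Vendor 26 (1.2): use full 1800 ; 2900 Mbps to go.
Vendor 1 (1.5): use full 2500 ; 400 Mbps to go.
Vendor R (2.1): take the remaining 400 ; done.
Vendor 15: unused.
Cost = 2100×0.2 + 1800×1.2 + 2500×1.5 + 400×2.1 = 7170.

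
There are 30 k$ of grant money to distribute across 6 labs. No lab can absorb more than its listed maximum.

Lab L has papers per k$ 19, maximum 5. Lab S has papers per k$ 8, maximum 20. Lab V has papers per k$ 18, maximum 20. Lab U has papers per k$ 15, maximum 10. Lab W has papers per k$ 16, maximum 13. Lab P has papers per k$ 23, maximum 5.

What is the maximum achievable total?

570

Rank by papers per k$: Lab P 23 > Lab L 19 > Lab V 18 > Lab W 16 > Lab U 15 > Lab S 8.
Lab P: +5 to 5 (cap) → 25 left.
Lab L: +5 to 5 (cap) → 20 left.
Give Lab V 20 to hit its cap of 20 → 0 left.
Total = 19×5 + 18×20 + 23×5 = 570.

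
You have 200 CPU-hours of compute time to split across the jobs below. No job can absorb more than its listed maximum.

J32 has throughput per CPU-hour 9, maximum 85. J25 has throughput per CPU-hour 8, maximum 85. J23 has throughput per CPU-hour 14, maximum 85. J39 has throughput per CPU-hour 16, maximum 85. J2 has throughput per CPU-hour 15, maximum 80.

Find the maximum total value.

3050

Rank by throughput per CPU-hour: J39 16 > J2 15 > J23 14 > J32 9 > J25 8.
J39 takes 85 to reach its cap of 85 — 115 left.
J2 takes 80 to reach its cap of 80 — 35 left.
J23 has room for 85 but only 35 remain, so it gets 35.
Total = 14×35 + 16×85 + 15×80 = 3050.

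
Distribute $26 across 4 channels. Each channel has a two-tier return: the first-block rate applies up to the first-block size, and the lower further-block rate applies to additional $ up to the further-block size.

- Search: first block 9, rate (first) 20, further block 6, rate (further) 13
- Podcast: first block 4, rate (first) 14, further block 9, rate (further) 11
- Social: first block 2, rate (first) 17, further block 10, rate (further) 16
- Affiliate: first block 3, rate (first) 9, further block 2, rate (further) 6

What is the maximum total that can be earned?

Rank every tier by rate: Search/T1 20 > Social/T1 17 > Social/T2 16 > Podcast/T1 14 > Search/T2 13 > Podcast/T2 11 > Affiliate/T1 9 > Affiliate/T2 6.
Search/T1 (20): +9 — 17 left.
Social T1 at 17: fill all 2 — 15 left.
Social/T2 (16): +10 — 5 left.
Podcast T1 at 14: fill all 4 — 1 left.
Search T2 at 13: only 1 left, fill 1.
Total = 20×9 + 17×2 + 16×10 + 14×4 + 13×1 = 443.

443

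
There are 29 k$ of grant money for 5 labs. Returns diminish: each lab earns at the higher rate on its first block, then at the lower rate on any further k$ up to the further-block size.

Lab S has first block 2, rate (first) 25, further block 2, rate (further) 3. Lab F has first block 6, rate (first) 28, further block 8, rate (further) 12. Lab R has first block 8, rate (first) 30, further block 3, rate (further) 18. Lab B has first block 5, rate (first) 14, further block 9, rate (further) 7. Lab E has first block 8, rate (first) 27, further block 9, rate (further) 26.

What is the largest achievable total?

806

Order all 10 blocks by rate: Lab R/T1 30 > Lab F/T1 28 > Lab E/T1 27 > Lab E/T2 26 > Lab S/T1 25 > Lab R/T2 18 > Lab B/T1 14 > Lab F/T2 12 > Lab B/T2 7 > Lab S/T2 3.
Lab R T1 at 30: fill all 8 — 21 left.
Lab F T1 at 28: fill all 6 — 15 left.
Lab E T1 at 27: fill all 8 — 7 left.
7 remain; put them into Lab E T2 at 26.
Total = 30×8 + 28×6 + 27×8 + 26×7 = 806.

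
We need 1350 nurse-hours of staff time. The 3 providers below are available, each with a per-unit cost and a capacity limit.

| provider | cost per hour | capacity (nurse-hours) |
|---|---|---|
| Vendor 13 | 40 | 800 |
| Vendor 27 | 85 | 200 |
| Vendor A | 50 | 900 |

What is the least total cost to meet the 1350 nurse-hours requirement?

59500

Use providers in increasing cost order.
Vendor 13 at 40: take all 800 nurse-hours — 550 still needed.
Vendor A at 50: take 550 of its 900 — requirement met.
Vendor 27: unused.
Cost = 800×40 + 550×50 = 59500.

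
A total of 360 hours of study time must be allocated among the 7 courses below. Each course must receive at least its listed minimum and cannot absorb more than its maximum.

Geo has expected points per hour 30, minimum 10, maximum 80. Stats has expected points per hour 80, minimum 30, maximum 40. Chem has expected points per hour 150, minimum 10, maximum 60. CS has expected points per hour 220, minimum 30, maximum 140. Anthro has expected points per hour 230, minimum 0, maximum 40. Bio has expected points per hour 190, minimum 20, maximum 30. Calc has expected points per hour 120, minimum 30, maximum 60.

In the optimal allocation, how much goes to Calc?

Meeting every minimum uses 10+30+10+30+0+20+30 = 130 hours, leaving 230.
Rank by expected points per hour: Anthro 230 > CS 220 > Bio 190 > Chem 150 > Calc 120 > Stats 80 > Geo 30.
Anthro takes 40 more to reach its cap of 40 → 190 left.
Give CS 110 more to hit its cap of 140 → 80 left.
Bio takes 10 more to reach its cap of 30 → 70 left.
Chem: +50 to 60 (cap) → 20 left.
Calc: +20 (room for 30) → 50. Pool exhausted.

50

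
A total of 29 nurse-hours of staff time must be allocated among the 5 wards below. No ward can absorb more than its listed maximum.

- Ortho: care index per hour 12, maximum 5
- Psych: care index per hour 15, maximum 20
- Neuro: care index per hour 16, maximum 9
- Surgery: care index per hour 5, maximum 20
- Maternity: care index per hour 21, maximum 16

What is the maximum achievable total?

540

Order the wards by care index per hour: Maternity 21 > Neuro 16 > Psych 15 > Ortho 12 > Surgery 5.
Maternity takes 16 to reach its cap of 16 — 13 left.
Neuro: +9 to 9 (cap) — 4 left.
Only 4 left; Psych takes them to reach 4.
Total = 15×4 + 16×9 + 21×16 = 540.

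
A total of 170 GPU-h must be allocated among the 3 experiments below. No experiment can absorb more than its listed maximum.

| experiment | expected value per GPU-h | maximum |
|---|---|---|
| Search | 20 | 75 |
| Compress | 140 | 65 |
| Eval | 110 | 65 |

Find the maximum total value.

17050

Highest expected value per GPU-h first: Compress 140 > Eval 110 > Search 20.
Give Compress 65 to hit its cap of 65 ; 105 left.
Give Eval 65 to hit its cap of 65 ; 40 left.
Only 40 left; Search takes them to reach 40.
Total = 20×40 + 140×65 + 110×65 = 17050.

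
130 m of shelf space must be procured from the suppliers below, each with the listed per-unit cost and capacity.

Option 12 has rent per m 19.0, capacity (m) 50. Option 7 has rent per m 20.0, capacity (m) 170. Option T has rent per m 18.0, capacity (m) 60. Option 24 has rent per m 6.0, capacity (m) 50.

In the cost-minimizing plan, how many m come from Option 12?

Cheapest first:
Take 50 from Option 24 at 6.0 — need 80 more.
Take 60 from Option T at 18.0 — need 20 more.
Option 12 at 19.0: take 20 of its 50 — requirement met.
Option 7: unused.

20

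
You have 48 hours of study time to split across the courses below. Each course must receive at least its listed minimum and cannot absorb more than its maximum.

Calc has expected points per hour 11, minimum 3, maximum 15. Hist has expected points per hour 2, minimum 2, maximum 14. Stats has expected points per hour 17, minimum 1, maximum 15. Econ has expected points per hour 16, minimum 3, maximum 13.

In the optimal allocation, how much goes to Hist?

Meeting every minimum uses 3+2+1+3 = 9 hours, leaving 39.
Order the courses by expected points per hour: Stats 17 > Econ 16 > Calc 11 > Hist 2.
Stats takes 14 more to reach its cap of 15 — 25 left.
Econ: +10 to 13 (cap) — 15 left.
Calc takes 12 more to reach its cap of 15 — 3 left.
Hist: +3 (room for 12) → 5. Pool exhausted.

5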